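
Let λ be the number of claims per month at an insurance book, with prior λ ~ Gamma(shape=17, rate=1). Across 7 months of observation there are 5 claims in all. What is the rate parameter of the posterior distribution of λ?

Total count 5 over total exposure 7 months.
The Gamma prior is conjugate for the Poisson rate, so λ | data ~ Gamma(17+5, 1+7) = Gamma(22, 8).

8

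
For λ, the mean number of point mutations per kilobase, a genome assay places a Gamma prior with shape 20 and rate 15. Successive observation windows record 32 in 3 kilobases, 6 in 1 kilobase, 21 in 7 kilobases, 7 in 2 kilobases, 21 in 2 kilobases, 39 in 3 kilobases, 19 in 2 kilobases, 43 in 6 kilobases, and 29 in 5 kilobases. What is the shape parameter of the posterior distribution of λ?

237

Total count: 32 + 6 + 21 + 7 + 21 + 39 + 19 + 43 + 29 = 217.
Total exposure: 3 + 1 + 7 + 2 + 2 + 3 + 2 + 6 + 5 = 31 kilobases.
Gamma(α, β) with Poisson data over total exposure Σt gives posterior Gamma(α+Σx, β+Σt) = Gamma(237, 46).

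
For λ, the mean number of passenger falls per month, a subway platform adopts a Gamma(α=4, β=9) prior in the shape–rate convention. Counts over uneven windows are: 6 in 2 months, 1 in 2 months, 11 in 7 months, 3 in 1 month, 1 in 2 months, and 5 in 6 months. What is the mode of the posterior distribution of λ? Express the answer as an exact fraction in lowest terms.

Total count: 6 + 1 + 11 + 3 + 1 + 5 = 27.
Total exposure: 2 + 2 + 7 + 1 + 2 + 6 = 20 months.
Gamma(α, β) with Poisson data over total exposure Σt gives posterior Gamma(α+Σx, β+Σt) = Gamma(31, 29).
Posterior mode = (α'−1)/β' = 30/29.

30/29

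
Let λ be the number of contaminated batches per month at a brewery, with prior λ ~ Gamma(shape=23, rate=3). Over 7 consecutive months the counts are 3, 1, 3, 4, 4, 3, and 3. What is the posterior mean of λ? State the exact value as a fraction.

Total count: 3 + 1 + 3 + 4 + 4 + 3 + 3 = 21.
Total exposure: 7 months.
Gamma(α, β) with Poisson data over total exposure Σt gives posterior Gamma(α+Σx, β+Σt) = Gamma(44, 10).
Posterior mean = α'/β' = 44/10 = 22/5.

22/5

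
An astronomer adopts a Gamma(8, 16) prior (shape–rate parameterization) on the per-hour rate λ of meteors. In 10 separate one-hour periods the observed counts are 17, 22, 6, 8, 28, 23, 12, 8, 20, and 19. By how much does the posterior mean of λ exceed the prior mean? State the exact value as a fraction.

79/13

Total count: 17 + 22 + 6 + 8 + 28 + 23 + 12 + 8 + 20 + 19 = 163.
Total exposure: 10 hours.
The Gamma prior is conjugate for the Poisson rate, so λ | data ~ Gamma(8+163, 16+10) = Gamma(171, 26).
Posterior mean = 171/26 = 171/26; prior mean = 8/16 = 1/2. Difference = 171/26 − 1/2 = 79/13.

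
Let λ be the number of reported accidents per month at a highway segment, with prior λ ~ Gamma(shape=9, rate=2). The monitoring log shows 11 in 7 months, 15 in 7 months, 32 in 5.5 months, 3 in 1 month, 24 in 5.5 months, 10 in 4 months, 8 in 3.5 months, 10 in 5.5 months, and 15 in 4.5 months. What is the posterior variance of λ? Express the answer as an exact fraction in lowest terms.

Total count: 11 + 15 + 32 + 3 + 24 + 10 + 8 + 10 + 15 = 128.
Total exposure: 7 + 7 + 5.5 + 1 + 5.5 + 4 + 3.5 + 5.5 + 4.5 = 43.5 months.
Gamma(α, β) with Poisson data over total exposure Σt gives posterior Gamma(α+Σx, β+Σt) = Gamma(137, 91/2).
Posterior variance = α'/β'² = 137/(8281/4) = 548/8281.

548/8281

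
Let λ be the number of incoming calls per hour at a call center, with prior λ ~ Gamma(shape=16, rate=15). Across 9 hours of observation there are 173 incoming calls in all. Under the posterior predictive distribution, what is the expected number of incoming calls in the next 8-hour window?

63

Total count 173 over total exposure 9 hours.
The Gamma prior is conjugate for the Poisson rate, so λ | data ~ Gamma(16+173, 15+9) = Gamma(189, 24).
Predictive mean over an 8-hour window = T·E[λ|data] = 8·189/24 = 63.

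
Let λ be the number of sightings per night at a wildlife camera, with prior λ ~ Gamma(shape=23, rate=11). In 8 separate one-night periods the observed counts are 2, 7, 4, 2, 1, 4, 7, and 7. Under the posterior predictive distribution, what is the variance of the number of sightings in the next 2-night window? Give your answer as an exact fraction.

Total count: 2 + 7 + 4 + 2 + 1 + 4 + 7 + 7 = 34.
Total exposure: 8 nights.
Gamma(α, β) with Poisson data over total exposure Σt gives posterior Gamma(α+Σx, β+Σt) = Gamma(57, 19).
The posterior predictive for a window of length T is Negative Binomial with variance T·α'·(β'+T)/β'² = 2·57·21/361 = 126/19.

126/19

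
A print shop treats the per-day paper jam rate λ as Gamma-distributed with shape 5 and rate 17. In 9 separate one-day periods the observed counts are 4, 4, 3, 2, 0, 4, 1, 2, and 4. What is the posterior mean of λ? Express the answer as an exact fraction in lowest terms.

Total count: 4 + 4 + 3 + 2 + 0 + 4 + 1 + 2 + 4 = 24.
Total exposure: 9 days.
Posterior: α' = 5 + 24 = 29, β' = 17 + 9 = 26.
Posterior mean = α'/β' = 29/26.

29/26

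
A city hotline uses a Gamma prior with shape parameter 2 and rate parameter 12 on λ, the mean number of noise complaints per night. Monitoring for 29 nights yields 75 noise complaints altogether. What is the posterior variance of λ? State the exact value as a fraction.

77/1681

Total count 75 over total exposure 29 nights.
Conjugate update: add total count to the shape and total exposure to the rate, giving Gamma(77, 41).
Posterior variance = α'/β'² = 77/1681.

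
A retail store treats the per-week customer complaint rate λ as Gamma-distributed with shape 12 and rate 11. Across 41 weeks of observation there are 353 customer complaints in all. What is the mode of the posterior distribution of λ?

Total count 353 over total exposure 41 weeks.
The Gamma prior is conjugate for the Poisson rate, so λ | data ~ Gamma(12+353, 11+41) = Gamma(365, 52).
Posterior mode = (α'−1)/β' = 364/52 = 7.

7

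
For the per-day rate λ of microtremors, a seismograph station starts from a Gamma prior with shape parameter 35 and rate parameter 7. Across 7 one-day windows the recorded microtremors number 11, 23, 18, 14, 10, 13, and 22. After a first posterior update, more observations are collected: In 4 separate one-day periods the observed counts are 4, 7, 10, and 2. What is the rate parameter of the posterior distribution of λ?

Total count: 11 + 23 + 18 + 14 + 10 + 13 + 22 = 111.
Total exposure: 7 days.
After the first batch: Gamma(35 + 111, 7 + 7) = Gamma(146, 14).
Total count: 4 + 7 + 10 + 2 = 23.
Total exposure: 4 days.
After the second batch: Gamma(146 + 23, 14 + 4) = Gamma(169, 18).

18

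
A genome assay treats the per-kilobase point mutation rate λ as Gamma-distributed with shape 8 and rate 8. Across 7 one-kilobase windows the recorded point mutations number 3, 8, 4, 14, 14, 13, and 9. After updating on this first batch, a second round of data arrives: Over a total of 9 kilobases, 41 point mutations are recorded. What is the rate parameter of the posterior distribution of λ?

Total count: 3 + 8 + 4 + 14 + 14 + 13 + 9 = 65.
Total exposure: 7 kilobases.
After the first batch: Gamma(8 + 65, 8 + 7) = Gamma(73, 15).
Total count 41 over total exposure 9 kilobases.
After the second batch: Gamma(73 + 41, 15 + 9) = Gamma(114, 24).

24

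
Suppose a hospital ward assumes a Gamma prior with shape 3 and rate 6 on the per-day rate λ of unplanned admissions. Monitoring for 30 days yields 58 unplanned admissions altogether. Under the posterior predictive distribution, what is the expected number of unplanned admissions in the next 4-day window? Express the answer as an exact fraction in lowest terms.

61/9

Total count 58 over total exposure 30 days.
By Gamma–Poisson conjugacy, the posterior is Gamma(α + Σx, β + Σt) = Gamma(3 + 58, 6 + 30) = Gamma(61, 36).
Predictive mean over a 4-day window = T·E[λ|data] = 4·61/36 = 61/9.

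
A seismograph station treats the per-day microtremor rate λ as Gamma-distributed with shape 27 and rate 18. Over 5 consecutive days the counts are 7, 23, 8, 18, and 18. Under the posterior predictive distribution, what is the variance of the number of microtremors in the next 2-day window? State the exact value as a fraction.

Total count: 7 + 23 + 8 + 18 + 18 = 74.
Total exposure: 5 days.
Posterior: α' = 27 + 74 = 101, β' = 18 + 5 = 23.
The posterior predictive for a window of length T is Negative Binomial with variance T·α'·(β'+T)/β'² = 2·101·25/529 = 5050/529.

5050/529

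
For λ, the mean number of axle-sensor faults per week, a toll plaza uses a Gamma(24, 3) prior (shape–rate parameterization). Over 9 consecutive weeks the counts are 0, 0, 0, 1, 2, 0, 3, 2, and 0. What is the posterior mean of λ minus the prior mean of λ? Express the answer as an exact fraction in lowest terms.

Total count: 0 + 0 + 0 + 1 + 2 + 0 + 3 + 2 + 0 = 8.
Total exposure: 9 weeks.
By Gamma–Poisson conjugacy, the posterior is Gamma(α + Σx, β + Σt) = Gamma(24 + 8, 3 + 9) = Gamma(32, 12).
Posterior mean = 32/12 = 8/3; prior mean = 24/3 = 8. Difference = 8/3 − 8 = -16/3.

-16/3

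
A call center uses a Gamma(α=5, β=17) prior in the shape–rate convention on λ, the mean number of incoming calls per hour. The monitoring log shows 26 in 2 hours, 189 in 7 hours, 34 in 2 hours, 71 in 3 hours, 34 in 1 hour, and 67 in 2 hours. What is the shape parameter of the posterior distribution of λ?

426

Total count: 26 + 189 + 34 + 71 + 34 + 67 = 421.
Total exposure: 2 + 7 + 2 + 3 + 1 + 2 = 17 hours.
Conjugate update: add total count to the shape and total exposure to the rate, giving Gamma(426, 34).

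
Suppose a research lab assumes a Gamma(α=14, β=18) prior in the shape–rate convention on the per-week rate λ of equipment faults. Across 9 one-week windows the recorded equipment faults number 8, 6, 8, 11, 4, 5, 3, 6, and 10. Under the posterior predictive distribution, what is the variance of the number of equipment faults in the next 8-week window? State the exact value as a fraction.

Total count: 8 + 6 + 8 + 11 + 4 + 5 + 3 + 6 + 10 = 61.
Total exposure: 9 weeks.
Gamma(α, β) with Poisson data over total exposure Σt gives posterior Gamma(α+Σx, β+Σt) = Gamma(75, 27).
The posterior predictive for a window of length T is Negative Binomial with variance T·α'·(β'+T)/β'² = 8·75·35/729 = 7000/243.

7000/243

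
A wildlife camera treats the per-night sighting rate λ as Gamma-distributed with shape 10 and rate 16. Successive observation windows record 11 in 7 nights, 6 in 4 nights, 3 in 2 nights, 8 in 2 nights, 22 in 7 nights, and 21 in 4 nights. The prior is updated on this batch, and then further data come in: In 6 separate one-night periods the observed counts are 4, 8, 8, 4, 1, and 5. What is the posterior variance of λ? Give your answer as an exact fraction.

37/768

Total count: 11 + 6 + 3 + 8 + 22 + 21 = 71.
Total exposure: 7 + 4 + 2 + 2 + 7 + 4 = 26 nights.
After the first batch: Gamma(10 + 71, 16 + 26) = Gamma(81, 42).
Total count: 4 + 8 + 8 + 4 + 1 + 5 = 30.
Total exposure: 6 nights.
After the second batch: Gamma(81 + 30, 42 + 6) = Gamma(111, 48).
Posterior variance = α'/β'² = 111/2304 = 37/768.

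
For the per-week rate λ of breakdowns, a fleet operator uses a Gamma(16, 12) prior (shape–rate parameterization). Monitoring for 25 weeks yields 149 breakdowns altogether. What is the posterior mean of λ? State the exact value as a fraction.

Total count 149 over total exposure 25 weeks.
Posterior: α' = 16 + 149 = 165, β' = 12 + 25 = 37.
Posterior mean = α'/β' = 165/37.

165/37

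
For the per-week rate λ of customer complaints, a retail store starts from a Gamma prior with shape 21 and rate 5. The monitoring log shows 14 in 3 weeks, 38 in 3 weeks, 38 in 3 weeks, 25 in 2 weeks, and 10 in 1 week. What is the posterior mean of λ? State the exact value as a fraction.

Total count: 14 + 38 + 38 + 25 + 10 = 125.
Total exposure: 3 + 3 + 3 + 2 + 1 = 12 weeks.
Gamma(α, β) with Poisson data over total exposure Σt gives posterior Gamma(α+Σx, β+Σt) = Gamma(146, 17).
Posterior mean = α'/β' = 146/17.

146/17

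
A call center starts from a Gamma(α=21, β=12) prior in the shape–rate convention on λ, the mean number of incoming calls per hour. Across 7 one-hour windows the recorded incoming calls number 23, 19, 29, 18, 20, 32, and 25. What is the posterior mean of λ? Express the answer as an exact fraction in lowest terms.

Total count: 23 + 19 + 29 + 18 + 20 + 32 + 25 = 166.
Total exposure: 7 hours.
Conjugate update: add total count to the shape and total exposure to the rate, giving Gamma(187, 19).
Posterior mean = α'/β' = 187/19.

187/19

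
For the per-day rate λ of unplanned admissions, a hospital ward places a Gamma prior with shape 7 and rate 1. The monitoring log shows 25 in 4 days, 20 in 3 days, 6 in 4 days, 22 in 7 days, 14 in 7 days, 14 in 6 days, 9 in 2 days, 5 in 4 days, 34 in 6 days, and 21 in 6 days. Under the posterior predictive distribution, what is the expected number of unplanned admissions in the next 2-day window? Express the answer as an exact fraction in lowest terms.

177/25

Total count: 25 + 20 + 6 + 22 + 14 + 14 + 9 + 5 + 34 + 21 = 170.
Total exposure: 4 + 3 + 4 + 7 + 7 + 6 + 2 + 4 + 6 + 6 = 49 days.
Posterior: α' = 7 + 170 = 177, β' = 1 + 49 = 50.
Predictive mean over a 2-day window = T·E[λ|data] = 2·177/50 = 177/25.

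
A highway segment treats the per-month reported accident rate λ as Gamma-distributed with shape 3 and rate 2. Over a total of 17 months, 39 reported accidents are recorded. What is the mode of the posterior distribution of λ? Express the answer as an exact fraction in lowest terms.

Total count 39 over total exposure 17 months.
By Gamma–Poisson conjugacy, the posterior is Gamma(α + Σx, β + Σt) = Gamma(3 + 39, 2 + 17) = Gamma(42, 19).
Posterior mode = (α'−1)/β' = 41/19.

41/19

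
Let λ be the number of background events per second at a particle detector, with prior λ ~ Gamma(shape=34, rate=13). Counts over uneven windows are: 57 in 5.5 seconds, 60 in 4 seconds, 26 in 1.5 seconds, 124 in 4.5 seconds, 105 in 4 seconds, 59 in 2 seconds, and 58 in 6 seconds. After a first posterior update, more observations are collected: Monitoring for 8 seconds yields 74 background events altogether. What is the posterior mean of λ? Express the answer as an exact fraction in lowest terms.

Total count: 57 + 60 + 26 + 124 + 105 + 59 + 58 = 489.
Total exposure: 5.5 + 4 + 1.5 + 4.5 + 4 + 2 + 6 = 27.5 seconds.
After the first batch: Gamma(34 + 489, 13 + 27.5) = Gamma(523, 81/2).
Total count 74 over total exposure 8 seconds.
After the second batch: Gamma(523 + 74, 81/2 + 8) = Gamma(597, 97/2).
Posterior mean = α'/β' = 597/(97/2) = 1194/97.

1194/97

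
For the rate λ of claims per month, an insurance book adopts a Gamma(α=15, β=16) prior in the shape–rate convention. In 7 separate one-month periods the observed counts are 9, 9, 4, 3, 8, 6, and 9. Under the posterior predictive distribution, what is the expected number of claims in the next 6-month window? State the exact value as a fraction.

378/23

Total count: 9 + 9 + 4 + 3 + 8 + 6 + 9 = 48.
Total exposure: 7 months.
The Gamma prior is conjugate for the Poisson rate, so λ | data ~ Gamma(15+48, 16+7) = Gamma(63, 23).
Predictive mean over a 6-month window = T·E[λ|data] = 6·63/23 = 378/23.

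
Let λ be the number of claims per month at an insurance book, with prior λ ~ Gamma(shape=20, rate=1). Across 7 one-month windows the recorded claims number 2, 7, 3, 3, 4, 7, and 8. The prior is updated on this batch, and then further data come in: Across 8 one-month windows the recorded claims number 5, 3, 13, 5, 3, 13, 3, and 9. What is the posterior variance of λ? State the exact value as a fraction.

Total count: 2 + 7 + 3 + 3 + 4 + 7 + 8 = 34.
Total exposure: 7 months.
After the first batch: Gamma(20 + 34, 1 + 7) = Gamma(54, 8).
Total count: 5 + 3 + 13 + 5 + 3 + 13 + 3 + 9 = 54.
Total exposure: 8 months.
After the second batch: Gamma(54 + 54, 8 + 8) = Gamma(108, 16).
Posterior variance = α'/β'² = 108/256 = 27/64.

27/64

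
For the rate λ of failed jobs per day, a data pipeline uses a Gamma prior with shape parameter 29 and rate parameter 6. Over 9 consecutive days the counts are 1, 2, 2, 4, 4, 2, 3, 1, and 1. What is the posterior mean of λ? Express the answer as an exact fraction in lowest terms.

Total count: 1 + 2 + 2 + 4 + 4 + 2 + 3 + 1 + 1 = 20.
Total exposure: 9 days.
By Gamma–Poisson conjugacy, the posterior is Gamma(α + Σx, β + Σt) = Gamma(29 + 20, 6 + 9) = Gamma(49, 15).
Posterior mean = α'/β' = 49/15.

49/15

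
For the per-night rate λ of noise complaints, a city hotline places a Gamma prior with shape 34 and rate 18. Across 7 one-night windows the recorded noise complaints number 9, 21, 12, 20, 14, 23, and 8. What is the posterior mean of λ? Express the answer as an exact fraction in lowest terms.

Total count: 9 + 21 + 12 + 20 + 14 + 23 + 8 = 107.
Total exposure: 7 nights.
By Gamma–Poisson conjugacy, the posterior is Gamma(α + Σx, β + Σt) = Gamma(34 + 107, 18 + 7) = Gamma(141, 25).
Posterior mean = α'/β' = 141/25.

141/25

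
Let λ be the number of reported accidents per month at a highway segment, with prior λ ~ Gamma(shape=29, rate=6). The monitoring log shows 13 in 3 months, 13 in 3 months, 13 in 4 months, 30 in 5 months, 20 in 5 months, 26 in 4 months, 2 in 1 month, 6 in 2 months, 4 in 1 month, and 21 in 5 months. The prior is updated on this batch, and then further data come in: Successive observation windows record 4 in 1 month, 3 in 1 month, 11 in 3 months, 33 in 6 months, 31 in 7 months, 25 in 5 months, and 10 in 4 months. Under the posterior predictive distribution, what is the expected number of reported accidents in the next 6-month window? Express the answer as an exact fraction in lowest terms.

Total count: 13 + 13 + 13 + 30 + 20 + 26 + 2 + 6 + 4 + 21 = 148.
Total exposure: 3 + 3 + 4 + 5 + 5 + 4 + 1 + 2 + 1 + 5 = 33 months.
After the first batch: Gamma(29 + 148, 6 + 33) = Gamma(177, 39).
Total count: 4 + 3 + 11 + 33 + 31 + 25 + 10 = 117.
Total exposure: 1 + 1 + 3 + 6 + 7 + 5 + 4 = 27 months.
After the second batch: Gamma(177 + 117, 39 + 27) = Gamma(294, 66).
Predictive mean over a 6-month window = T·E[λ|data] = 6·294/66 = 294/11.

294/11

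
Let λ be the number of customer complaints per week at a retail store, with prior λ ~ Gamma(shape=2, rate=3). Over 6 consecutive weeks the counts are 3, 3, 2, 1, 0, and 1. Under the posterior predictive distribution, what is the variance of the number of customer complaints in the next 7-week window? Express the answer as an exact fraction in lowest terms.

448/27

Total count: 3 + 3 + 2 + 1 + 0 + 1 = 10.
Total exposure: 6 weeks.
The Gamma prior is conjugate for the Poisson rate, so λ | data ~ Gamma(2+10, 3+6) = Gamma(12, 9).
The posterior predictive for a window of length T is Negative Binomial with variance T·α'·(β'+T)/β'² = 7·12·16/81 = 448/27.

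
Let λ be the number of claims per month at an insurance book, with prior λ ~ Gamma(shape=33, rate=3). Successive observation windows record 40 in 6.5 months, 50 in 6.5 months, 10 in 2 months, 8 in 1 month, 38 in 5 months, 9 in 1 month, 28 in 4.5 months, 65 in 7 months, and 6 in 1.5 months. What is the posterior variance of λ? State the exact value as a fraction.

Total count: 40 + 50 + 10 + 8 + 38 + 9 + 28 + 65 + 6 = 254.
Total exposure: 6.5 + 6.5 + 2 + 1 + 5 + 1 + 4.5 + 7 + 1.5 = 35 months.
Gamma(α, β) with Poisson data over total exposure Σt gives posterior Gamma(α+Σx, β+Σt) = Gamma(287, 38).
Posterior variance = α'/β'² = 287/1444.

287/1444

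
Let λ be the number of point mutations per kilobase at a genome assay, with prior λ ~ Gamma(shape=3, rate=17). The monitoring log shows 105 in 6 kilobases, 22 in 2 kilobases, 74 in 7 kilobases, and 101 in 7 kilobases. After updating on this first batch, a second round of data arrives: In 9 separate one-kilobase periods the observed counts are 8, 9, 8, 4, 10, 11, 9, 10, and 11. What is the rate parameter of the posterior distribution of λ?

Total count: 105 + 22 + 74 + 101 = 302.
Total exposure: 6 + 2 + 7 + 7 = 22 kilobases.
After the first batch: Gamma(3 + 302, 17 + 22) = Gamma(305, 39).
Total count: 8 + 9 + 8 + 4 + 10 + 11 + 9 + 10 + 11 = 80.
Total exposure: 9 kilobases.
After the second batch: Gamma(305 + 80, 39 + 9) = Gamma(385, 48).

48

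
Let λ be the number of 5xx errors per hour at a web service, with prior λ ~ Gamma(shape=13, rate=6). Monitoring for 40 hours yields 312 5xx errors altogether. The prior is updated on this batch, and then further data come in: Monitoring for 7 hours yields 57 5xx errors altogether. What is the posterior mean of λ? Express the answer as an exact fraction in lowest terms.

Total count 312 over total exposure 40 hours.
After the first batch: Gamma(13 + 312, 6 + 40) = Gamma(325, 46).
Total count 57 over total exposure 7 hours.
After the second batch: Gamma(325 + 57, 46 + 7) = Gamma(382, 53).
Posterior mean = α'/β' = 382/53.

382/53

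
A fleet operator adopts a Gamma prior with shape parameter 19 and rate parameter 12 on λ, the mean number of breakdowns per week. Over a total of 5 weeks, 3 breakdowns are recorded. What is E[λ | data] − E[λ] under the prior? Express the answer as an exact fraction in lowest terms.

-59/204

Total count 3 over total exposure 5 weeks.
The Gamma prior is conjugate for the Poisson rate, so λ | data ~ Gamma(19+3, 12+5) = Gamma(22, 17).
Posterior mean = 22/17 = 22/17; prior mean = 19/12 = 19/12. Difference = 22/17 − 19/12 = -59/204.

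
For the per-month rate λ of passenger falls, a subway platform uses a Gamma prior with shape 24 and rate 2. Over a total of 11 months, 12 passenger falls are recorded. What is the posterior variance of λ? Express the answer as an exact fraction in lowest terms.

36/169

Total count 12 over total exposure 11 months.
By Gamma–Poisson conjugacy, the posterior is Gamma(α + Σx, β + Σt) = Gamma(24 + 12, 2 + 11) = Gamma(36, 13).
Posterior variance = α'/β'² = 36/169.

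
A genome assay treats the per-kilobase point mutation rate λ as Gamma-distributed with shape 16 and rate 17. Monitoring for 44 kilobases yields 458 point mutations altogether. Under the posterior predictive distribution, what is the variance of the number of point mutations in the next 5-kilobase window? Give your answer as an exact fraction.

Total count 458 over total exposure 44 kilobases.
The Gamma prior is conjugate for the Poisson rate, so λ | data ~ Gamma(16+458, 17+44) = Gamma(474, 61).
The posterior predictive for a window of length T is Negative Binomial with variance T·α'·(β'+T)/β'² = 5·474·66/3721 = 156420/3721.

156420/3721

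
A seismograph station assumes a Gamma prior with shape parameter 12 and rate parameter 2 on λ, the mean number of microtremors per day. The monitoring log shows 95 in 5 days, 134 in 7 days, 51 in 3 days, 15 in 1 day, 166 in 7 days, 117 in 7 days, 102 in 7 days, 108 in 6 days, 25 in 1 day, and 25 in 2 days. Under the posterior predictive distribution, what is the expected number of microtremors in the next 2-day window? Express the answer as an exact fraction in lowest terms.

Total count: 95 + 134 + 51 + 15 + 166 + 117 + 102 + 108 + 25 + 25 = 838.
Total exposure: 5 + 7 + 3 + 1 + 7 + 7 + 7 + 6 + 1 + 2 = 46 days.
Gamma(α, β) with Poisson data over total exposure Σt gives posterior Gamma(α+Σx, β+Σt) = Gamma(850, 48).
Predictive mean over a 2-day window = T·E[λ|data] = 2·850/48 = 425/12.

425/12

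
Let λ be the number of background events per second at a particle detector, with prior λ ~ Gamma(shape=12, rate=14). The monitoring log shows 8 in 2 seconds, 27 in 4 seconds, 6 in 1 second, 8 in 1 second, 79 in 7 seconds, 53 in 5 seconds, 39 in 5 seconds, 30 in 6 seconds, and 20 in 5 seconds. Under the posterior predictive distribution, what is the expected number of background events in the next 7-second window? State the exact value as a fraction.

Total count: 8 + 27 + 6 + 8 + 79 + 53 + 39 + 30 + 20 = 270.
Total exposure: 2 + 4 + 1 + 1 + 7 + 5 + 5 + 6 + 5 = 36 seconds.
The Gamma prior is conjugate for the Poisson rate, so λ | data ~ Gamma(12+270, 14+36) = Gamma(282, 50).
Predictive mean over a 7-second window = T·E[λ|data] = 7·282/50 = 987/25.

987/25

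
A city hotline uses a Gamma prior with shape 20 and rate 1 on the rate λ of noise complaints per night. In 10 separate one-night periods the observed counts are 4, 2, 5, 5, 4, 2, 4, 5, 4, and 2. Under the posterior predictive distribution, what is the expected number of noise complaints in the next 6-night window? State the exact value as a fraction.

Total count: 4 + 2 + 5 + 5 + 4 + 2 + 4 + 5 + 4 + 2 = 37.
Total exposure: 10 nights.
Gamma(α, β) with Poisson data over total exposure Σt gives posterior Gamma(α+Σx, β+Σt) = Gamma(57, 11).
Predictive mean over a 6-night window = T·E[λ|data] = 6·57/11 = 342/11.

342/11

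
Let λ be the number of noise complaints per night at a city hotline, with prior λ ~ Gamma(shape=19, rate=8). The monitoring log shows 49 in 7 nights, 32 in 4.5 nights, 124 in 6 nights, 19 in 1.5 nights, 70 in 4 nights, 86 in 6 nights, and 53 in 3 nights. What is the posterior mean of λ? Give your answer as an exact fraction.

Total count: 49 + 32 + 124 + 19 + 70 + 86 + 53 = 433.
Total exposure: 7 + 4.5 + 6 + 1.5 + 4 + 6 + 3 = 32 nights.
By Gamma–Poisson conjugacy, the posterior is Gamma(α + Σx, β + Σt) = Gamma(19 + 433, 8 + 32) = Gamma(452, 40).
Posterior mean = α'/β' = 452/40 = 113/10.

113/10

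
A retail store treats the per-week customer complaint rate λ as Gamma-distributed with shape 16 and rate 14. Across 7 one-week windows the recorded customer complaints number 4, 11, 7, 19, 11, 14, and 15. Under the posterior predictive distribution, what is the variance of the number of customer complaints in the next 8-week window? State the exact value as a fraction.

22504/441

Total count: 4 + 11 + 7 + 19 + 11 + 14 + 15 = 81.
Total exposure: 7 weeks.
The Gamma prior is conjugate for the Poisson rate, so λ | data ~ Gamma(16+81, 14+7) = Gamma(97, 21).
The posterior predictive for a window of length T is Negative Binomial with variance T·α'·(β'+T)/β'² = 8·97·29/441 = 22504/441.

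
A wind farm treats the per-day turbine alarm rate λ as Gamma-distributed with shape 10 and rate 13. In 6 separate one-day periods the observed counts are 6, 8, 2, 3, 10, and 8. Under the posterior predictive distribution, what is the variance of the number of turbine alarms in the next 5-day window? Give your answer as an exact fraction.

Total count: 6 + 8 + 2 + 3 + 10 + 8 = 37.
Total exposure: 6 days.
The Gamma prior is conjugate for the Poisson rate, so λ | data ~ Gamma(10+37, 13+6) = Gamma(47, 19).
The posterior predictive for a window of length T is Negative Binomial with variance T·α'·(β'+T)/β'² = 5·47·24/361 = 5640/361.

5640/361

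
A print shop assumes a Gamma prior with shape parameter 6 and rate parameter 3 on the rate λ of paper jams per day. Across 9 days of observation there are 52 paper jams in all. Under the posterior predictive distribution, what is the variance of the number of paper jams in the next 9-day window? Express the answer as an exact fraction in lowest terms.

609/8

Total count 52 over total exposure 9 days.
Conjugate update: add total count to the shape and total exposure to the rate, giving Gamma(58, 12).
The posterior predictive for a window of length T is Negative Binomial with variance T·α'·(β'+T)/β'² = 9·58·21/144 = 609/8.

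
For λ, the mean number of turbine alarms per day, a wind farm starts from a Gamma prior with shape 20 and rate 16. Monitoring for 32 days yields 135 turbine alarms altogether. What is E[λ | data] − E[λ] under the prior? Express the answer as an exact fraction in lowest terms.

Total count 135 over total exposure 32 days.
Conjugate update: add total count to the shape and total exposure to the rate, giving Gamma(155, 48).
Posterior mean = 155/48 = 155/48; prior mean = 20/16 = 5/4. Difference = 155/48 − 5/4 = 95/48.

95/48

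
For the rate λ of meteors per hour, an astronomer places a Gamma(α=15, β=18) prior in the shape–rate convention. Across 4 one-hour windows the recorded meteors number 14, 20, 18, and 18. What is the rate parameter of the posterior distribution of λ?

Total count: 14 + 20 + 18 + 18 = 70.
Total exposure: 4 hours.
Posterior: α' = 15 + 70 = 85, β' = 18 + 4 = 22.

22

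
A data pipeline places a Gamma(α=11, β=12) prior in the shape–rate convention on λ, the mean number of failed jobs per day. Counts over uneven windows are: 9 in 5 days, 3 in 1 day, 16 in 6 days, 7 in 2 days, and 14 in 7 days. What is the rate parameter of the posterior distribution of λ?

Total count: 9 + 3 + 16 + 7 + 14 = 49.
Total exposure: 5 + 1 + 6 + 2 + 7 = 21 days.
Conjugate update: add total count to the shape and total exposure to the rate, giving Gamma(60, 33).

33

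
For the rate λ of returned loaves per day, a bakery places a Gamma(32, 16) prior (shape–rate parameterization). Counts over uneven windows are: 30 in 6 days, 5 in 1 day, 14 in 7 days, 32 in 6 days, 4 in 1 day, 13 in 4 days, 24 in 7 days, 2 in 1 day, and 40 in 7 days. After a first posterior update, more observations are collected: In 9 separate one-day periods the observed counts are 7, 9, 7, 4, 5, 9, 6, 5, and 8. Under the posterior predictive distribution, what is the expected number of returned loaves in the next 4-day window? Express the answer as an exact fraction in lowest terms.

1024/65

Total count: 30 + 5 + 14 + 32 + 4 + 13 + 24 + 2 + 40 = 164.
Total exposure: 6 + 1 + 7 + 6 + 1 + 4 + 7 + 1 + 7 = 40 days.
After the first batch: Gamma(32 + 164, 16 + 40) = Gamma(196, 56).
Total count: 7 + 9 + 7 + 4 + 5 + 9 + 6 + 5 + 8 = 60.
Total exposure: 9 days.
After the second batch: Gamma(196 + 60, 56 + 9) = Gamma(256, 65).
Predictive mean over a 4-day window = T·E[λ|data] = 4·256/65 = 1024/65.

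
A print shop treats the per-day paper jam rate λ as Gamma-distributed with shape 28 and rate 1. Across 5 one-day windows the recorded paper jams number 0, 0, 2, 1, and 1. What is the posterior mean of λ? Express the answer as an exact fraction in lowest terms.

Total count: 0 + 0 + 2 + 1 + 1 = 4.
Total exposure: 5 days.
Conjugate update: add total count to the shape and total exposure to the rate, giving Gamma(32, 6).
Posterior mean = α'/β' = 32/6 = 16/3.

16/3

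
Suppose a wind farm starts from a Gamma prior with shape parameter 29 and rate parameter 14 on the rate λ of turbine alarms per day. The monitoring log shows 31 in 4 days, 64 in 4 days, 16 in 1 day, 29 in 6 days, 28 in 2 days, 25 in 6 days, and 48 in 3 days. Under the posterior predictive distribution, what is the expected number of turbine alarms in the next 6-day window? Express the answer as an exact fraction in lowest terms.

81/2

Total count: 31 + 64 + 16 + 29 + 28 + 25 + 48 = 241.
Total exposure: 4 + 4 + 1 + 6 + 2 + 6 + 3 = 26 days.
The Gamma prior is conjugate for the Poisson rate, so λ | data ~ Gamma(29+241, 14+26) = Gamma(270, 40).
Predictive mean over a 6-day window = T·E[λ|data] = 6·270/40 = 81/2.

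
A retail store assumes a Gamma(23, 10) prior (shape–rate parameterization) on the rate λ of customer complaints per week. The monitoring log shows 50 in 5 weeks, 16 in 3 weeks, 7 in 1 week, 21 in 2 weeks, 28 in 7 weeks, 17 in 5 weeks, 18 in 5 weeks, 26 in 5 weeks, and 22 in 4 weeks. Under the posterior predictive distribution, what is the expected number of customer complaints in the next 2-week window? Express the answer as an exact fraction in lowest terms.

Total count: 50 + 16 + 7 + 21 + 28 + 17 + 18 + 26 + 22 = 205.
Total exposure: 5 + 3 + 1 + 2 + 7 + 5 + 5 + 5 + 4 = 37 weeks.
The Gamma prior is conjugate for the Poisson rate, so λ | data ~ Gamma(23+205, 10+37) = Gamma(228, 47).
Predictive mean over a 2-week window = T·E[λ|data] = 2·228/47 = 456/47.

456/47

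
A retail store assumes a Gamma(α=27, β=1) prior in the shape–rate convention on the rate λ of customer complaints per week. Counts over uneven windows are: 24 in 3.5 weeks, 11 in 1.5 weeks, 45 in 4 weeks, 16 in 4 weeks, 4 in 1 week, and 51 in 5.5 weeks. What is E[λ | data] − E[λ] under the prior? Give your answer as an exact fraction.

-751/41

Total count: 24 + 11 + 45 + 16 + 4 + 51 = 151.
Total exposure: 3.5 + 1.5 + 4 + 4 + 1 + 5.5 = 19.5 weeks.
The Gamma prior is conjugate for the Poisson rate, so λ | data ~ Gamma(27+151, 1+19.5) = Gamma(178, 41/2).
Posterior mean = 178/(41/2) = 356/41; prior mean = 27/1 = 27. Difference = 356/41 − 27 = -751/41.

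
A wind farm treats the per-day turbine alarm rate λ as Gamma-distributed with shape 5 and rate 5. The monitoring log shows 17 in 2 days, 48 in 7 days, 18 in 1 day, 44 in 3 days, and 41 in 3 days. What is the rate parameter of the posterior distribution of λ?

Total count: 17 + 48 + 18 + 44 + 41 = 168.
Total exposure: 2 + 7 + 1 + 3 + 3 = 16 days.
The Gamma prior is conjugate for the Poisson rate, so λ | data ~ Gamma(5+168, 5+16) = Gamma(173, 21).

21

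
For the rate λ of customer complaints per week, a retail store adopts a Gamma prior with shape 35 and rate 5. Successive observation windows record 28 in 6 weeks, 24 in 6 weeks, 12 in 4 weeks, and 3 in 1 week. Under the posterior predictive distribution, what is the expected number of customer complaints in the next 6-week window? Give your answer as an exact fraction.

306/11

Total count: 28 + 24 + 12 + 3 = 67.
Total exposure: 6 + 6 + 4 + 1 = 17 weeks.
The Gamma prior is conjugate for the Poisson rate, so λ | data ~ Gamma(35+67, 5+17) = Gamma(102, 22).
Predictive mean over a 6-week window = T·E[λ|data] = 6·102/22 = 306/11.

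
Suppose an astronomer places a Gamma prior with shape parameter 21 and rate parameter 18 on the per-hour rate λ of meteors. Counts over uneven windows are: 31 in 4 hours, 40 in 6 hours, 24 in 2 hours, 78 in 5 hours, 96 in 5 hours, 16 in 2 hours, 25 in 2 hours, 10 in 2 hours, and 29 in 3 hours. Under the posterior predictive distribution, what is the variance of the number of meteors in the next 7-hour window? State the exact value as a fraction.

2960/49

Total count: 31 + 40 + 24 + 78 + 96 + 16 + 25 + 10 + 29 = 349.
Total exposure: 4 + 6 + 2 + 5 + 5 + 2 + 2 + 2 + 3 = 31 hours.
Conjugate update: add total count to the shape and total exposure to the rate, giving Gamma(370, 49).
The posterior predictive for a window of length T is Negative Binomial with variance T·α'·(β'+T)/β'² = 7·370·56/2401 = 2960/49.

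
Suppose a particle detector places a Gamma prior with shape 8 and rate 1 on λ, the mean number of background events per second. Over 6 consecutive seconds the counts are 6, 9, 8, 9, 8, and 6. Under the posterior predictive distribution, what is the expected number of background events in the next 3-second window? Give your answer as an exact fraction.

Total count: 6 + 9 + 8 + 9 + 8 + 6 = 46.
Total exposure: 6 seconds.
Gamma(α, β) with Poisson data over total exposure Σt gives posterior Gamma(α+Σx, β+Σt) = Gamma(54, 7).
Predictive mean over a 3-second window = T·E[λ|data] = 3·54/7 = 162/7.

162/7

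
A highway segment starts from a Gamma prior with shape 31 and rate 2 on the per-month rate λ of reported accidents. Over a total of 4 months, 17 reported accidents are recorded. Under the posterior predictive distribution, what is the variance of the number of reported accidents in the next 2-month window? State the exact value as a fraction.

Total count 17 over total exposure 4 months.
By Gamma–Poisson conjugacy, the posterior is Gamma(α + Σx, β + Σt) = Gamma(31 + 17, 2 + 4) = Gamma(48, 6).
The posterior predictive for a window of length T is Negative Binomial with variance T·α'·(β'+T)/β'² = 2·48·8/36 = 64/3.

64/3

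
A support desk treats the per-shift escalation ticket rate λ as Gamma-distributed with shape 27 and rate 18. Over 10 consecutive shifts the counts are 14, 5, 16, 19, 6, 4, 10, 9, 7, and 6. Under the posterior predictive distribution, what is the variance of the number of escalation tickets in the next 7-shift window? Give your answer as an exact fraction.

Total count: 14 + 5 + 16 + 19 + 6 + 4 + 10 + 9 + 7 + 6 = 96.
Total exposure: 10 shifts.
The Gamma prior is conjugate for the Poisson rate, so λ | data ~ Gamma(27+96, 18+10) = Gamma(123, 28).
The posterior predictive for a window of length T is Negative Binomial with variance T·α'·(β'+T)/β'² = 7·123·35/784 = 615/16.

615/16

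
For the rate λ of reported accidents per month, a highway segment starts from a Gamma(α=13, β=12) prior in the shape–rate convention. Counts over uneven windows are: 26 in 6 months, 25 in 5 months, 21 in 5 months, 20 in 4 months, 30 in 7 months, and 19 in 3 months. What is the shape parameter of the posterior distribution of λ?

Total count: 26 + 25 + 21 + 20 + 30 + 19 = 141.
Total exposure: 6 + 5 + 5 + 4 + 7 + 3 = 30 months.
The Gamma prior is conjugate for the Poisson rate, so λ | data ~ Gamma(13+141, 12+30) = Gamma(154, 42).

154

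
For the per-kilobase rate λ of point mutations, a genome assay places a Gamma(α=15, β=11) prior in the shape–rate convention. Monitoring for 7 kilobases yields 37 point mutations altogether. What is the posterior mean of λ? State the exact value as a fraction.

26/9

Total count 37 over total exposure 7 kilobases.
Conjugate update: add total count to the shape and total exposure to the rate, giving Gamma(52, 18).
Posterior mean = α'/β' = 52/18 = 26/9.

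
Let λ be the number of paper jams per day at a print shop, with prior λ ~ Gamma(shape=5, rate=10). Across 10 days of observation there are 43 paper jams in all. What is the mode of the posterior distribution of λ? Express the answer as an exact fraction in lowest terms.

Total count 43 over total exposure 10 days.
Gamma(α, β) with Poisson data over total exposure Σt gives posterior Gamma(α+Σx, β+Σt) = Gamma(48, 20).
Posterior mode = (α'−1)/β' = 47/20.

47/20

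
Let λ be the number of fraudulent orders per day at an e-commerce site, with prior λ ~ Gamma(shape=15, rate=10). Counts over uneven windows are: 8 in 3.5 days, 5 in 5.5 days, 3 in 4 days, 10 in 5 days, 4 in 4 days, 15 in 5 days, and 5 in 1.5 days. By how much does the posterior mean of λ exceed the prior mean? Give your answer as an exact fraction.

Total count: 8 + 5 + 3 + 10 + 4 + 15 + 5 = 50.
Total exposure: 3.5 + 5.5 + 4 + 5 + 4 + 5 + 1.5 = 28.5 days.
By Gamma–Poisson conjugacy, the posterior is Gamma(α + Σx, β + Σt) = Gamma(15 + 50, 10 + 28.5) = Gamma(65, 77/2).
Posterior mean = 65/(77/2) = 130/77; prior mean = 15/10 = 3/2. Difference = 130/77 − 3/2 = 29/154.

29/154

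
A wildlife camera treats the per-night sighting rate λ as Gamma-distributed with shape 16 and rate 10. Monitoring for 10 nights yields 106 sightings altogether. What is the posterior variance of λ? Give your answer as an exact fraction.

Total count 106 over total exposure 10 nights.
The Gamma prior is conjugate for the Poisson rate, so λ | data ~ Gamma(16+106, 10+10) = Gamma(122, 20).
Posterior variance = α'/β'² = 122/400 = 61/200.

61/200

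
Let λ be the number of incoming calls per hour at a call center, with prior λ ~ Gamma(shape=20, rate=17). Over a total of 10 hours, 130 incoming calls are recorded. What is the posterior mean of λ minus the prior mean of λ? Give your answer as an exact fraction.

670/153

Total count 130 over total exposure 10 hours.
By Gamma–Poisson conjugacy, the posterior is Gamma(α + Σx, β + Σt) = Gamma(20 + 130, 17 + 10) = Gamma(150, 27).
Posterior mean = 150/27 = 50/9; prior mean = 20/17 = 20/17. Difference = 50/9 − 20/17 = 670/153.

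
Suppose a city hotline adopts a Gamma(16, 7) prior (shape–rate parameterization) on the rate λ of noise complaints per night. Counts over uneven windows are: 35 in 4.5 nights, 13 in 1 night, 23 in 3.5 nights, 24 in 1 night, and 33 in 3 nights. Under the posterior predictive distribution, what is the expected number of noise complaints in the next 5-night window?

Total count: 35 + 13 + 23 + 24 + 33 = 128.
Total exposure: 4.5 + 1 + 3.5 + 1 + 3 = 13 nights.
Conjugate update: add total count to the shape and total exposure to the rate, giving Gamma(144, 20).
Predictive mean over a 5-night window = T·E[λ|data] = 5·144/20 = 36.

36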